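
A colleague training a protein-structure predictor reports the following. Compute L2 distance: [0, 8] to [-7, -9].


d = √((0+ 7)² + (8+ 9)²)
  = √(49 + 289)
  = √338 = 18.3848

18.3848


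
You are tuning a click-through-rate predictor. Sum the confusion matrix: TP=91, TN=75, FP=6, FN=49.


Total = TP + TN + FP + FN
= 91 + 75 + 6 + 49
= 221
(Predicted positive: 97, predicted negative: 124)

221


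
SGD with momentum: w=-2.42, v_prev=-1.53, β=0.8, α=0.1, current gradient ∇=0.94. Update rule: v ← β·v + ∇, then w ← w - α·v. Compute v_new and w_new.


v_new = 0.8·-1.53 + 0.94 = -1.224 + 0.94 = -0.284
w_new = -2.42 - 0.1·-0.284 = -2.42 + 0.0284 = -2.3916

v_new=-0.284, w_new=-2.3916


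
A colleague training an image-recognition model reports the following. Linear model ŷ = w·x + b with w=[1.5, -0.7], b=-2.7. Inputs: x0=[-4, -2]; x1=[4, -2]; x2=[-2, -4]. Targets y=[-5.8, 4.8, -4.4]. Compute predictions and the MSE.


ŷ0 = (1.5)·(-4) + (-0.7)·(-2) - 2.7 = -7.3
ŷ1 = (1.5)·(4) + (-0.7)·(-2) - 2.7 = 4.7
ŷ2 = (1.5)·(-2) + (-0.7)·(-4) - 2.7 = -2.9
errors² = [2.25, 0.01, 2.25]
MSE = 4.5100/3 = 1.5033

1.5033


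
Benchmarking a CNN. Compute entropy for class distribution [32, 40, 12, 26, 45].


Probabilities: [32/155, 40/155, 12/155, 26/155, 45/155] ≈ [0.2065, 0.2581, 0.0774, 0.1677, 0.2903]
H = -((32/155)·log₂(32/155) + (40/155)·log₂(40/155) + (12/155)·log₂(12/155) + (26/155)·log₂(26/155) + (45/155)·log₂(45/155))
  = 2.2101 bits

2.2101 bits


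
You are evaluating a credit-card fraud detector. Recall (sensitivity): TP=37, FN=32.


Recall = TP/(TP+FN)
= 37/(37+32)
= 37/69 = 53.62%

53.62%


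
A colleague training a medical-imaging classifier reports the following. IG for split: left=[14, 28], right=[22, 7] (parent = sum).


Parent = [36, 35], H_parent = 0.9999
H_left = 0.9183 (n=42), H_right = 0.7973 (n=29)
H_children = (42/71)·0.9183 + (29/71)·0.7973 = 0.8689
IG = 0.9999 - 0.8689 = 0.131

0.131


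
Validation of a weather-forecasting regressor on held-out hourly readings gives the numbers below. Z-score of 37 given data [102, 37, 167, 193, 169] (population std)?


μ = 133.6, σ = 56.9688
z = (37 - 133.6)/56.9688 = -1.6957

-1.6957


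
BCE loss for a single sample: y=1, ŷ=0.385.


BCE = -[y·ln(p) + (1-y)·ln(1-p)]
= -1·ln(0.385) - 0
= -ln(0.385) = 0.9545

0.9545


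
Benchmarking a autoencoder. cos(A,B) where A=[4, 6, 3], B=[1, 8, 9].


A·B = 4·1 + 6·8 + 3·9 = 79
‖A‖ = √61 = 7.8102, ‖B‖ = √146 = 12.083
cos = 79/(√61·√146) = 79/√8906 = 0.8371

0.8371


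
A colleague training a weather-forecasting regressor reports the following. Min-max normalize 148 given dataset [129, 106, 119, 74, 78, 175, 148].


min=74, max=175
(148-74)/(175-74) = 74/101 = 0.7327

0.7327


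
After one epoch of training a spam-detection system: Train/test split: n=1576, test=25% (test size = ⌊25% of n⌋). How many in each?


Test = ⌊1576·25/100⌋ = 394
Train = 1576 - 394 = 1182

Train: 1182, Test: 394


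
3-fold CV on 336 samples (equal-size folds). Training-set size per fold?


Fold size = 336/3 = 112
Training per fold = 336 - 112 = 224

224


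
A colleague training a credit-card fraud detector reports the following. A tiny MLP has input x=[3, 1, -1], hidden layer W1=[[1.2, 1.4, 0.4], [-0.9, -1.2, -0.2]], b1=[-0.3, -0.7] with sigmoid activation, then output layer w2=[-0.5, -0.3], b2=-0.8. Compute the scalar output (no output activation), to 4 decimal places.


z1[0] = (1.2)·(3) + (1.4)·(1) + (0.4)·(-1) - 0.3 = 4.3
z1[1] = (-0.9)·(3) + (-1.2)·(1) + (-0.2)·(-1) - 0.7 = -4.4
h = sigmoid(z1) = [0.9866, 0.0121]
output = (-0.5)·(0.9866) + (-0.3)·(0.0121) - 0.8 = -1.2969

-1.2969


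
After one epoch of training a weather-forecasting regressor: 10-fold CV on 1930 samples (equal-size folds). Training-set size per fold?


Fold size = 1930/10 = 193
Training per fold = 1930 - 193 = 1737

1737


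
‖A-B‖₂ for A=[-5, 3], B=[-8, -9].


d = √((-5+ 8)² + (3+ 9)²)
  = √(9 + 144)
  = √153 = 12.3693

12.3693


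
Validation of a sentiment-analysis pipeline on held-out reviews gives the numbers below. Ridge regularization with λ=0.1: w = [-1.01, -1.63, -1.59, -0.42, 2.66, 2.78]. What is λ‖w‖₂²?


‖w‖₂² = (-1.01)² + (-1.63)² + (-1.59)² + (-0.42)² + (2.66)² + (2.78)²
     = 1.0201 + 2.6569 + 2.5281 + 0.1764 + 7.0756 + 7.7284
     = 21.1855
λ·‖w‖₂² = 0.1·21.1855 = 2.11855

2.11855


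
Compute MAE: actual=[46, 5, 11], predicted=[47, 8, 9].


Absolute errors: |46-47|=1, |5-8|=3, |11-9|=2
Sum = 6
MAE = 6/3 = 2

2


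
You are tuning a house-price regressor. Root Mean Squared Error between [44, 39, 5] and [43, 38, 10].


MSE = 27/3 = 9
RMSE = √(27/3) = 3.0

3.0


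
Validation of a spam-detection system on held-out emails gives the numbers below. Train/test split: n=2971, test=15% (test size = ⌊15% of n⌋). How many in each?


Test = ⌊2971·15/100⌋ = 445
Train = 2971 - 445 = 2526

Train: 2526, Test: 445


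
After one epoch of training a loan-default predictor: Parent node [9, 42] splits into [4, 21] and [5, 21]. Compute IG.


Parent = [9, 42], H_parent = 0.6723
H_left = 0.6343 (n=25), H_right = 0.7063 (n=26)
H_children = (25/51)·0.6343 + (26/51)·0.7063 = 0.671
IG = 0.6723 - 0.671 = 0.0013

0.0013


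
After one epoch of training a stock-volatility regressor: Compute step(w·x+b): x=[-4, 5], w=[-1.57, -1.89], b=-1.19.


z = (-4)·(-1.57) + (5)·(-1.89) - 1.19
  = -4.36
step(z) = 0 (z<0)

0


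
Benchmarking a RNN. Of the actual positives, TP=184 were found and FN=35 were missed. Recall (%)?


Recall = TP/(TP+FN)
= 184/(184+35)
= 184/219 = 84.02%

84.02%


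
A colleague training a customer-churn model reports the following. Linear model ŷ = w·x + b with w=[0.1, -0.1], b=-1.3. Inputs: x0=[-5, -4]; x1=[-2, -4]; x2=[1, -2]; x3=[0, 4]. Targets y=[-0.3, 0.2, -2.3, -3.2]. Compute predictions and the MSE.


ŷ0 = (0.1)·(-5) + (-0.1)·(-4) - 1.3 = -1.4
ŷ1 = (0.1)·(-2) + (-0.1)·(-4) - 1.3 = -1.1
ŷ2 = (0.1)·(1) + (-0.1)·(-2) - 1.3 = -1.0
ŷ3 = (0.1)·(0) + (-0.1)·(4) - 1.3 = -1.7
errors² = [1.21, 1.69, 1.69, 2.25]
MSE = 6.8400/4 = 1.71

1.71


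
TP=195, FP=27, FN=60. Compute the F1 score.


Precision = 195/222 = 0.8784
Recall = 195/255 = 0.7647
F1 = 2·P·R/(P+R) = 2·TP/(2·TP+FP+FN) = 390/(390+27+60) = 390/477 = 0.8176

0.8176


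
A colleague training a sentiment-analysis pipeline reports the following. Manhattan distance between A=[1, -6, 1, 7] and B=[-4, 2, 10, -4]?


d = |1+ 4| + |-6-2| + |1-10| + |7+ 4|
  = 5 + 8 + 9 + 11
  = 33

33


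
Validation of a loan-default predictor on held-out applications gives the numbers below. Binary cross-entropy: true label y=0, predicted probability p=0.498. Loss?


BCE = -[y·ln(p) + (1-y)·ln(1-p)]
= -0 - 1·ln(1-0.498)
= -ln(0.502) = 0.6892

0.6892


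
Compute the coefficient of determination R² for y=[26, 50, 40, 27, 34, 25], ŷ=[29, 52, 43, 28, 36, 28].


ȳ = 33.6667
SS_res = Σ(y-ŷ)² = 36
SS_tot = Σ(y-ȳ)² = 485.33
R² = 1 - SS_res/SS_tot = 1 - 0.0742 = 0.9258

0.9258


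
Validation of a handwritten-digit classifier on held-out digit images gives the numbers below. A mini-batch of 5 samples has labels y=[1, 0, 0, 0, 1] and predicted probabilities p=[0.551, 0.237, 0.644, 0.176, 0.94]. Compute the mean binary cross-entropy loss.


L[0] = -ln(0.551) = 0.596
L[1] = -ln(1-0.237) = -ln(0.763) = 0.2705
L[2] = -ln(1-0.644) = -ln(0.356) = 1.0328
L[3] = -ln(1-0.176) = -ln(0.824) = 0.1936
L[4] = -ln(0.94) = 0.0619
mean = (0.596 + 0.2705 + 1.0328 + 0.1936 + 0.0619)/5 = 0.431

0.431


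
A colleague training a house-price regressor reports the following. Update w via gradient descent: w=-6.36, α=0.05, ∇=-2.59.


w_new = w - α·∇
= -6.36 - 0.05·-2.59
= -6.36 + 0.1295
= -6.2305

-6.2305


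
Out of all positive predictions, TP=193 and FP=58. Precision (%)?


Precision = TP/(TP+FP)
= 193/(193+58)
= 193/251 = 76.89%

76.89%


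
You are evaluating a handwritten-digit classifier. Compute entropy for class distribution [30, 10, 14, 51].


Probabilities: [30/105, 10/105, 14/105, 51/105] ≈ [0.2857, 0.0952, 0.1333, 0.4857]
H = -((30/105)·log₂(30/105) + (10/105)·log₂(10/105) + (14/105)·log₂(14/105) + (51/105)·log₂(51/105))
  = 1.7331 bits

1.7331 bits


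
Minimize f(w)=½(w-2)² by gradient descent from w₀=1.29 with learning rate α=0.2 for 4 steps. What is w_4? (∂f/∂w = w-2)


step 1: grad = 1.29-2 = -0.71; w = 1.29 - 0.2·(-0.71) = 1.432
step 2: grad = 1.432-2 = -0.568; w = 1.432 - 0.2·(-0.568) = 1.5456
step 3: grad = 1.5456-2 = -0.4544; w = 1.5456 - 0.2·(-0.4544) = 1.63648
step 4: grad = 1.63648-2 = -0.36352; w = 1.63648 - 0.2·(-0.36352) = 1.709184

1.709184


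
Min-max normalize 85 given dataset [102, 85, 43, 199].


min=43, max=199
(85-43)/(199-43) = 42/156 = 0.2692

0.2692


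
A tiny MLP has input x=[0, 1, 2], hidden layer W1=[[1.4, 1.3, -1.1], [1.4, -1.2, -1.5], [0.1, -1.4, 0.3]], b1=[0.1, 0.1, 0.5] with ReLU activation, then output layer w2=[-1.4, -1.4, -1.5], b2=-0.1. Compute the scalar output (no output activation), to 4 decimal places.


z1[0] = (1.4)·(0) + (1.3)·(1) + (-1.1)·(2) + 0.1 = -0.8
z1[1] = (1.4)·(0) + (-1.2)·(1) + (-1.5)·(2) + 0.1 = -4.1
z1[2] = (0.1)·(0) + (-1.4)·(1) + (0.3)·(2) + 0.5 = -0.3
h = ReLU(z1) = [0.0, 0.0, 0.0]
output = (-1.4)·(0.0) + (-1.4)·(0.0) + (-1.5)·(0.0) - 0.1 = -0.1

-0.1


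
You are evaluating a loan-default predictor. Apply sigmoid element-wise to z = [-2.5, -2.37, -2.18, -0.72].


σ(-2.5) = 1/(1+e^2.5) = 0.0759
σ(-2.37) = 1/(1+e^2.37) = 0.0855
σ(-2.18) = 1/(1+e^2.18) = 0.1016
σ(-0.72) = 1/(1+e^0.72) = 0.3274
result = [0.0759, 0.0855, 0.1016, 0.3274]

[0.0759, 0.0855, 0.1016, 0.3274]


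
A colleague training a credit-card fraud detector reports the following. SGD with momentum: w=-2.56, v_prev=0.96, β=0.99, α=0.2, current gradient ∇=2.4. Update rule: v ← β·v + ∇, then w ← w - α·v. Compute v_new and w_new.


v_new = 0.99·0.96 + 2.4 = 0.9504 + 2.4 = 3.3504
w_new = -2.56 - 0.2·3.3504 = -2.56 - 0.67008 = -3.23008

v_new=3.3504, w_new=-3.23008


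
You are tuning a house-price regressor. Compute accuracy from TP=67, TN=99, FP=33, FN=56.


Accuracy = (TP+TN)/(TP+TN+FP+FN)
= (67+99)/(255)
= 166/255 = 65.1%

65.1%


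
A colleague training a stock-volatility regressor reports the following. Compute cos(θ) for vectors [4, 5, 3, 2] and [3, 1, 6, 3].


A·B = 4·3 + 5·1 + 3·6 + 2·3 = 41
‖A‖ = √54 = 7.3485, ‖B‖ = √55 = 7.4162
cos = 41/(√54·√55) = 41/√2970 = 0.7523

0.7523


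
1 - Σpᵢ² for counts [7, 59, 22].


Probabilities: [7/88, 59/88, 22/88] ≈ [0.0795, 0.6705, 0.25]
Σpᵢ² = (49 + 3481 + 484)/88² = 4014/7744
Gini = 1 - Σpᵢ² = 1 - 4014/7744 = 0.4817

0.4817


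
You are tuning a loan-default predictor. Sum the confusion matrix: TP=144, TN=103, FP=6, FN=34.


Total = TP + TN + FP + FN
= 144 + 103 + 6 + 34
= 287
(Predicted positive: 150, predicted negative: 137)

287


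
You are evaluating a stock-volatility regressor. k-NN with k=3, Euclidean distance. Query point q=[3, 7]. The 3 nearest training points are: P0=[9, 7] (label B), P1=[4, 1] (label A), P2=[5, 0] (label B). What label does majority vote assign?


d(q,P0) = 6.0  (label B)
d(q,P1) = 6.0828  (label A)
d(q,P2) = 7.2801  (label B)
Votes: A=1, B=2
Majority → B

B


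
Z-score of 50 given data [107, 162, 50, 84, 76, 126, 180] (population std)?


μ = 112.1429, σ = 43.5379
z = (50 - 112.1429)/43.5379 = -1.4273

-1.4273


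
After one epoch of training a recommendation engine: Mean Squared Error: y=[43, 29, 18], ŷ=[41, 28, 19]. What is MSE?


Squared errors: (43-41)²=4, (29-28)²=1, (18-19)²=1
Sum = 6
MSE = 6/3 = 2

2


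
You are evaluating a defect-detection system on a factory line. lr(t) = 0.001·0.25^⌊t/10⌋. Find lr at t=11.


n_drops = ⌊11/10⌋ = 1
lr = 0.001·0.25^1 = 0.001·0.25 = 0.00025

0.00025


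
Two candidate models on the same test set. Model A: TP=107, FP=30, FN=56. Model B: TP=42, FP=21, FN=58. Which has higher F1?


Model A: P=107/137=0.781, R=107/163=0.6564, F1=2PR/(P+R)=2TP/(2TP+FP+FN)=214/300=0.7133
Model B: P=42/63=0.6667, R=42/100=0.42, F1=2PR/(P+R)=2TP/(2TP+FP+FN)=84/163=0.5153
0.7133 > 0.5153 → Model A

Model A


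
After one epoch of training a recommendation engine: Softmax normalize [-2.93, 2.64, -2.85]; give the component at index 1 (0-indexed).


Exponentials: e^-2.93=0.0534, e^2.64=14.0132, e^-2.85=0.0578
Sum = 14.1244
Softmax = [0.0038, 0.9921, 0.0041]
p[1] = 14.0132/14.1244 = 0.9921

0.9921


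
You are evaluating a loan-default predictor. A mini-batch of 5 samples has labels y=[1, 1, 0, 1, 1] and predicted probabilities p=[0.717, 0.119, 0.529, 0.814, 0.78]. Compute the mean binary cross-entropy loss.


L[0] = -ln(0.717) = 0.3327
L[1] = -ln(0.119) = 2.1286
L[2] = -ln(1-0.529) = -ln(0.471) = 0.7529
L[3] = -ln(0.814) = 0.2058
L[4] = -ln(0.78) = 0.2485
mean = (0.3327 + 2.1286 + 0.7529 + 0.2058 + 0.2485)/5 = 0.7337

0.7337


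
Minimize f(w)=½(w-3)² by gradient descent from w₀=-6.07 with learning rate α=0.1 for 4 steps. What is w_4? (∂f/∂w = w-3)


step 1: grad = -6.07-3 = -9.07; w = -6.07 - 0.1·(-9.07) = -5.163
step 2: grad = -5.163-3 = -8.163; w = -5.163 - 0.1·(-8.163) = -4.3467
step 3: grad = -4.3467-3 = -7.3467; w = -4.3467 - 0.1·(-7.3467) = -3.61203
step 4: grad = -3.61203-3 = -6.61203; w = -3.61203 - 0.1·(-6.61203) = -2.950827

-2.950827


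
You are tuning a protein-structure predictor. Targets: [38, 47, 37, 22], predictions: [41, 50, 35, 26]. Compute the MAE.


Absolute errors: |38-41|=3, |47-50|=3, |37-35|=2, |22-26|=4
Sum = 12
MAE = 12/4 = 3

3


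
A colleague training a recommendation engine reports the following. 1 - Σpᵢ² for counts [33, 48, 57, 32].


Probabilities: [33/170, 48/170, 57/170, 32/170] ≈ [0.1941, 0.2824, 0.3353, 0.1882]
Σpᵢ² = (1089 + 2304 + 3249 + 1024)/170² = 7666/28900
Gini = 1 - Σpᵢ² = 1 - 7666/28900 = 0.7347

0.7347


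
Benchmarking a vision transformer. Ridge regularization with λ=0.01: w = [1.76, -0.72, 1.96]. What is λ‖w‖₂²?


‖w‖₂² = (1.76)² + (-0.72)² + (1.96)²
     = 3.0976 + 0.5184 + 3.8416
     = 7.4576
λ·‖w‖₂² = 0.01·7.4576 = 0.074576

0.074576


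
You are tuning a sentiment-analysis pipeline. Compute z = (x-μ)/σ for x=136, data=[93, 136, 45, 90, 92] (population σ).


μ = 91.2, σ = 28.7986
z = (136 - 91.2)/28.7986 = 1.5556

1.5556


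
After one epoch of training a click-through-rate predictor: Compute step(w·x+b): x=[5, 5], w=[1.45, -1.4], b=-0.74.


z = (5)·(1.45) + (5)·(-1.4) - 0.74
  = -0.49
step(z) = 0 (z<0)

0


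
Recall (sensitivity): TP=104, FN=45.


Recall = TP/(TP+FN)
= 104/(104+45)
= 104/149 = 69.8%

69.8%


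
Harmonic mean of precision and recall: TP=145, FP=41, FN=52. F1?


Precision = 145/186 = 0.7796
Recall = 145/197 = 0.736
F1 = 2·P·R/(P+R) = 2·TP/(2·TP+FP+FN) = 290/(290+41+52) = 290/383 = 0.7572

0.7572


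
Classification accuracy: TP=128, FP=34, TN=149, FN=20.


Accuracy = (TP+TN)/(TP+TN+FP+FN)
= (128+149)/(331)
= 277/331 = 83.69%

83.69%


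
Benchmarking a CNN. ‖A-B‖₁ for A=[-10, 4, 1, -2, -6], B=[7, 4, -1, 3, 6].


d = |-10-7| + |4-4| + |1+ 1| + |-2-3| + |-6-6|
  = 17 + 0 + 2 + 5 + 12
  = 36

36


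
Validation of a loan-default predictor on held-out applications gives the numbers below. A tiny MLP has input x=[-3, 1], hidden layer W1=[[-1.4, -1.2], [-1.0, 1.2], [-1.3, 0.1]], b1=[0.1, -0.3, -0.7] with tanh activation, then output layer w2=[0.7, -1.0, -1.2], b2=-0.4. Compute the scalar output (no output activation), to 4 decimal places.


z1[0] = (-1.4)·(-3) + (-1.2)·(1) + 0.1 = 3.1
z1[1] = (-1.0)·(-3) + (1.2)·(1) - 0.3 = 3.9
z1[2] = (-1.3)·(-3) + (0.1)·(1) - 0.7 = 3.3
h = tanh(z1) = [0.9959, 0.9992, 0.9973]
output = (0.7)·(0.9959) + (-1.0)·(0.9992) + (-1.2)·(0.9973) - 0.4 = -1.8988

-1.8988


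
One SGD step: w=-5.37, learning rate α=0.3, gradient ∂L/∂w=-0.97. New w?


w_new = w - α·∇
= -5.37 - 0.3·-0.97
= -5.37 + 0.291
= -5.079

-5.079


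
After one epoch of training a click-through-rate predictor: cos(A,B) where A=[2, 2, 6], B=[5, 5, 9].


A·B = 2·5 + 2·5 + 6·9 = 74
‖A‖ = √44 = 6.6332, ‖B‖ = √131 = 11.4455
cos = 74/(√44·√131) = 74/√5764 = 0.9747

0.9747


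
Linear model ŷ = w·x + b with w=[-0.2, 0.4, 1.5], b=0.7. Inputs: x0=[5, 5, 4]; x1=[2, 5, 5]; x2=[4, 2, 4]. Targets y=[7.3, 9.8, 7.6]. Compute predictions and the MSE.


ŷ0 = (-0.2)·(5) + (0.4)·(5) + (1.5)·(4) + 0.7 = 7.7
ŷ1 = (-0.2)·(2) + (0.4)·(5) + (1.5)·(5) + 0.7 = 9.8
ŷ2 = (-0.2)·(4) + (0.4)·(2) + (1.5)·(4) + 0.7 = 6.7
errors² = [0.16, 0.0, 0.81]
MSE = 0.9700/3 = 0.3233

0.3233


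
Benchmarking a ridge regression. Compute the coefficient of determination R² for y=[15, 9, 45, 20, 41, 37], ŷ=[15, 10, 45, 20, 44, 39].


ȳ = 27.8333
SS_res = Σ(y-ŷ)² = 14
SS_tot = Σ(y-ȳ)² = 1132.83
R² = 1 - SS_res/SS_tot = 1 - 0.0124 = 0.9876

0.9876


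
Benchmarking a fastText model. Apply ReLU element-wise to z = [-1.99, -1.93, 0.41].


ReLU(-1.99) = max(0, -1.99) = 0.0
ReLU(-1.93) = max(0, -1.93) = 0.0
ReLU(0.41) = max(0, 0.41) = 0.41
result = [0.0, 0.0, 0.41]

[0.0, 0.0, 0.41]


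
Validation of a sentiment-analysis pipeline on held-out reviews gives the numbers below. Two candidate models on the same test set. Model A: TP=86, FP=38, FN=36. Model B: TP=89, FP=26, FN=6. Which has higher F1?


Model A: P=86/124=0.6935, R=86/122=0.7049, F1=2PR/(P+R)=2TP/(2TP+FP+FN)=172/246=0.6992
Model B: P=89/115=0.7739, R=89/95=0.9368, F1=2PR/(P+R)=2TP/(2TP+FP+FN)=178/210=0.8476
0.6992 < 0.8476 → Model B

Model B


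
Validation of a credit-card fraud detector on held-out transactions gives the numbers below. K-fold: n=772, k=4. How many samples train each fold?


Fold size = 772/4 = 193
Training per fold = 772 - 193 = 579

579


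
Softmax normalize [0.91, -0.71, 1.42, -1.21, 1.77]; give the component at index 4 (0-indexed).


Exponentials: e^0.91=2.4843, e^-0.71=0.4916, e^1.42=4.1371, e^-1.21=0.2982, e^1.77=5.8709
Sum = 13.2821
Softmax = [0.187, 0.037, 0.3115, 0.0225, 0.442]
p[4] = 5.8709/13.2821 = 0.442

0.442


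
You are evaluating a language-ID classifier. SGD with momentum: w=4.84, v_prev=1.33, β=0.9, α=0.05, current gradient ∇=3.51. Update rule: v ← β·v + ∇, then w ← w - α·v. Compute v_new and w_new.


v_new = 0.9·1.33 + 3.51 = 1.197 + 3.51 = 4.707
w_new = 4.84 - 0.05·4.707 = 4.84 - 0.23535 = 4.60465

v_new=4.707, w_new=4.60465


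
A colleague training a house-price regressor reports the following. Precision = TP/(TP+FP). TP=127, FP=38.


Precision = TP/(TP+FP)
= 127/(127+38)
= 127/165 = 76.97%

76.97%


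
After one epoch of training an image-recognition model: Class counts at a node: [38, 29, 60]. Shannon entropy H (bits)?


Probabilities: [38/127, 29/127, 60/127] ≈ [0.2992, 0.2283, 0.4724]
H = -((38/127)·log₂(38/127) + (29/127)·log₂(29/127) + (60/127)·log₂(60/127))
  = 1.5185 bits

1.5185 bits


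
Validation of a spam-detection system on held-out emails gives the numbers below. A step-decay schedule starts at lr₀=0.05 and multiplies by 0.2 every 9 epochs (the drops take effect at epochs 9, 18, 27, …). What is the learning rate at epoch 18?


n_drops = ⌊18/9⌋ = 2
lr = 0.05·0.2^2 = 0.05·0.04 = 0.002

0.002


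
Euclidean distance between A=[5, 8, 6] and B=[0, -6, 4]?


d = √((5-0)² + (8+ 6)² + (6-4)²)
  = √(25 + 196 + 4)
  = √225 = 15.0

15.0


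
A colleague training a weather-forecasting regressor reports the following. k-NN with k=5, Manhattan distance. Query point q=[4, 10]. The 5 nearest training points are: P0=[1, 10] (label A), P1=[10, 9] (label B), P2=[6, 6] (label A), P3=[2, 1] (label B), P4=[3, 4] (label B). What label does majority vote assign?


d(q,P0) = 3  (label A)
d(q,P1) = 7  (label B)
d(q,P2) = 6  (label A)
d(q,P3) = 11  (label B)
d(q,P4) = 7  (label B)
Votes: A=2, B=3
Majority → B

B


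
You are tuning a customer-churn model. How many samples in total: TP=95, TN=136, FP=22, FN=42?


Total = TP + TN + FP + FN
= 95 + 136 + 22 + 42
= 295
(Predicted positive: 117, predicted negative: 178)

295


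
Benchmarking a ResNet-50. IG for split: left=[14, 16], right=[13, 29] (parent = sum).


Parent = [27, 45], H_parent = 0.9544
H_left = 0.9968 (n=30), H_right = 0.8926 (n=42)
H_children = (30/72)·0.9968 + (42/72)·0.8926 = 0.936
IG = 0.9544 - 0.936 = 0.0184

0.0184


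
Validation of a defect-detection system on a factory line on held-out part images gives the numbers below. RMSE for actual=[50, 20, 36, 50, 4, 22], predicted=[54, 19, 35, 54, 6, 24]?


MSE = 42/6 = 7
RMSE = √(42/6) = 2.6458

2.6458


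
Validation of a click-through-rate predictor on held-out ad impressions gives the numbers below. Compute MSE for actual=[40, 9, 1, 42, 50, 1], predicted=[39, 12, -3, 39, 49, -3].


Squared errors: (40-39)²=1, (9-12)²=9, (1+ 3)²=16, (42-39)²=9, (50-49)²=1, (1+ 3)²=16
Sum = 52
MSE = 52/6 = 26/3

26/3


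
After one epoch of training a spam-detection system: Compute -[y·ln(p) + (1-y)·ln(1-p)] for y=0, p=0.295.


BCE = -[y·ln(p) + (1-y)·ln(1-p)]
= -0 - 1·ln(1-0.295)
= -ln(0.705) = 0.3496

0.3496


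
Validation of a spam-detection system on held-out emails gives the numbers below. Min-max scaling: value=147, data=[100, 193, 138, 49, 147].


min=49, max=193
(147-49)/(193-49) = 98/144 = 0.6806

0.6806


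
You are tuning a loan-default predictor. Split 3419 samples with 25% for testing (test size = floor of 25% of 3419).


Test = ⌊3419·25/100⌋ = 854
Train = 3419 - 854 = 2565

Train: 2565, Test: 854


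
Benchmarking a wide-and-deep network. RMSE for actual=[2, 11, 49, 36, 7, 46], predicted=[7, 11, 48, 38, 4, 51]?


MSE = 64/6 = 10.6667
RMSE = √(64/6) = 3.266

3.266


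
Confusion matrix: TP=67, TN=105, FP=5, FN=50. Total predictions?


Total = TP + TN + FP + FN
= 67 + 105 + 5 + 50
= 227
(Predicted positive: 72, predicted negative: 155)

227


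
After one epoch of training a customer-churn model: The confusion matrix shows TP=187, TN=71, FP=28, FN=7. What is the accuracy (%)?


Accuracy = (TP+TN)/(TP+TN+FP+FN)
= (187+71)/(293)
= 258/293 = 88.05%

88.05%


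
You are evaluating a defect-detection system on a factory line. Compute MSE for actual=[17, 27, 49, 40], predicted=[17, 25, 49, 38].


Squared errors: (17-17)²=0, (27-25)²=4, (49-49)²=0, (40-38)²=4
Sum = 8
MSE = 8/4 = 2

2


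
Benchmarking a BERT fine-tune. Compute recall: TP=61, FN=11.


Recall = TP/(TP+FN)
= 61/(61+11)
= 61/72 = 84.72%

84.72%


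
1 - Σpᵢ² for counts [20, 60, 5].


Probabilities: [20/85, 60/85, 5/85] ≈ [0.2353, 0.7059, 0.0588]
Σpᵢ² = (400 + 3600 + 25)/85² = 4025/7225
Gini = 1 - Σpᵢ² = 1 - 4025/7225 = 0.4429

0.4429


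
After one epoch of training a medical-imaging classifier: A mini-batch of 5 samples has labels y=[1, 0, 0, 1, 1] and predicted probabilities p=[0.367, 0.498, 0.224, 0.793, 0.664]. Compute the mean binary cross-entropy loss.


L[0] = -ln(0.367) = 1.0024
L[1] = -ln(1-0.498) = -ln(0.502) = 0.6892
L[2] = -ln(1-0.224) = -ln(0.776) = 0.2536
L[3] = -ln(0.793) = 0.2319
L[4] = -ln(0.664) = 0.4095
mean = (1.0024 + 0.6892 + 0.2536 + 0.2319 + 0.4095)/5 = 0.5173

0.5173


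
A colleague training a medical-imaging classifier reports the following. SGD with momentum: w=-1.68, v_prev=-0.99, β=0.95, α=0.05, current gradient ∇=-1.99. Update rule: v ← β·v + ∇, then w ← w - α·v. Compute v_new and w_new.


v_new = 0.95·-0.99 - 1.99 = -0.9405 - 1.99 = -2.9305
w_new = -1.68 - 0.05·-2.9305 = -1.68 + 0.146525 = -1.533475

v_new=-2.9305, w_new=-1.533475


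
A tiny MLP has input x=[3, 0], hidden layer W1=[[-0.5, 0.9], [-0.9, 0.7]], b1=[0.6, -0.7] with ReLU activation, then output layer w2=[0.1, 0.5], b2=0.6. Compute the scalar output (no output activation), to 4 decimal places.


z1[0] = (-0.5)·(3) + (0.9)·(0) + 0.6 = -0.9
z1[1] = (-0.9)·(3) + (0.7)·(0) - 0.7 = -3.4
h = ReLU(z1) = [0.0, 0.0]
output = (0.1)·(0.0) + (0.5)·(0.0) + 0.6 = 0.6

0.6


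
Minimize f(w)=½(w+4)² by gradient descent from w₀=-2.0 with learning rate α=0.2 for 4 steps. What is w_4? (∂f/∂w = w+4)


step 1: grad = -2+4 = 2; w = -2 - 0.2·(2) = -2.4
step 2: grad = -2.4+4 = 1.6; w = -2.4 - 0.2·(1.6) = -2.72
step 3: grad = -2.72+4 = 1.28; w = -2.72 - 0.2·(1.28) = -2.976
step 4: grad = -2.976+4 = 1.024; w = -2.976 - 0.2·(1.024) = -3.1808

-3.1808


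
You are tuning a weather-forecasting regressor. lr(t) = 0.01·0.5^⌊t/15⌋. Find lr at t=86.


n_drops = ⌊86/15⌋ = 5
lr = 0.01·0.5^5 = 0.01·0.03125 = 0.0003125

0.0003125


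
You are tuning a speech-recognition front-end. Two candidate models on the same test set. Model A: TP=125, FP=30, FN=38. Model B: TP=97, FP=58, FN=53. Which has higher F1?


Model A: P=125/155=0.8065, R=125/163=0.7669, F1=2PR/(P+R)=2TP/(2TP+FP+FN)=250/318=0.7862
Model B: P=97/155=0.6258, R=97/150=0.6467, F1=2PR/(P+R)=2TP/(2TP+FP+FN)=194/305=0.6361
0.7862 > 0.6361 → Model A

Model A


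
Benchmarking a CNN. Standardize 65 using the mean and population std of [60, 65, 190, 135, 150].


μ = 120, σ = 50.2991
z = (65 - 120)/50.2991 = -1.0935

-1.0935


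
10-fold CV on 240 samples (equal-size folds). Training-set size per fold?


Fold size = 240/10 = 24
Training per fold = 240 - 24 = 216

216


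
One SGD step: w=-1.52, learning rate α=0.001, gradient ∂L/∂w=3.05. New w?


w_new = w - α·∇
= -1.52 - 0.001·3.05
= -1.52 - 0.00305
= -1.52305

-1.52305


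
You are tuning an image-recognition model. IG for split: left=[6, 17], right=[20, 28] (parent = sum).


Parent = [26, 45], H_parent = 0.9477
H_left = 0.8281 (n=23), H_right = 0.9799 (n=48)
H_children = (23/71)·0.8281 + (48/71)·0.9799 = 0.9307
IG = 0.9477 - 0.9307 = 0.017

0.017


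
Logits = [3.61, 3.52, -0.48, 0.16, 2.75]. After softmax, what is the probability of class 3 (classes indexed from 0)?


Exponentials: e^3.61=36.9661, e^3.52=33.7844, e^-0.48=0.6188, e^0.16=1.1735, e^2.75=15.6426
Sum = 88.1854
Softmax = [0.4192, 0.3831, 0.007, 0.0133, 0.1774]
p[3] = 1.1735/88.1854 = 0.0133

0.0133


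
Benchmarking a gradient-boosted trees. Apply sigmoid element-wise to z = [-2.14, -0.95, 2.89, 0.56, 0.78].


σ(-2.14) = 1/(1+e^2.14) = 0.1053
σ(-0.95) = 1/(1+e^0.95) = 0.2789
σ(2.89) = 1/(1+e^-2.89) = 0.9473
σ(0.56) = 1/(1+e^-0.56) = 0.6365
σ(0.78) = 1/(1+e^-0.78) = 0.6857
result = [0.1053, 0.2789, 0.9473, 0.6365, 0.6857]

[0.1053, 0.2789, 0.9473, 0.6365, 0.6857]


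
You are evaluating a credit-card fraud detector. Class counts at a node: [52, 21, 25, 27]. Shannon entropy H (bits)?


Probabilities: [52/125, 21/125, 25/125, 27/125] ≈ [0.416, 0.168, 0.2, 0.216]
H = -((52/125)·log₂(52/125) + (21/125)·log₂(21/125) + (25/125)·log₂(25/125) + (27/125)·log₂(27/125))
  = 1.9007 bits

1.9007 bits


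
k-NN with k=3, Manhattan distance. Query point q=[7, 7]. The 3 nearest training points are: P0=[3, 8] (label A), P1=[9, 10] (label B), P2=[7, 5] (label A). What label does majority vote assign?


d(q,P0) = 5  (label A)
d(q,P1) = 5  (label B)
d(q,P2) = 2  (label A)
Votes: A=2, B=1
Majority → A

A


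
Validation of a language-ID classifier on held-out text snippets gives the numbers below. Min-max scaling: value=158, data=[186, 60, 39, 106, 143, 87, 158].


min=39, max=186
(158-39)/(186-39) = 119/147 = 0.8095

0.8095


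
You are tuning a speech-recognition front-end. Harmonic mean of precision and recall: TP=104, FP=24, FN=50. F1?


Precision = 104/128 = 0.8125
Recall = 104/154 = 0.6753
F1 = 2·P·R/(P+R) = 2·TP/(2·TP+FP+FN) = 208/(208+24+50) = 208/282 = 0.7376

0.7376


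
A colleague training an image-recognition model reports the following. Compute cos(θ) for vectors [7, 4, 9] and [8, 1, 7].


A·B = 7·8 + 4·1 + 9·7 = 123
‖A‖ = √146 = 12.083, ‖B‖ = √114 = 10.6771
cos = 123/(√146·√114) = 123/√16644 = 0.9534

0.9534


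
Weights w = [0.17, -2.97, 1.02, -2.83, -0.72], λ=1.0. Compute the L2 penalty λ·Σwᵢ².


‖w‖₂² = (0.17)² + (-2.97)² + (1.02)² + (-2.83)² + (-0.72)²
     = 0.0289 + 8.8209 + 1.0404 + 8.0089 + 0.5184
     = 18.4175
λ·‖w‖₂² = 1.0·18.4175 = 18.4175

18.4175


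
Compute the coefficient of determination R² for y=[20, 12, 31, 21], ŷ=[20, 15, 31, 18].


ȳ = 21
SS_res = Σ(y-ŷ)² = 18
SS_tot = Σ(y-ȳ)² = 182
R² = 1 - SS_res/SS_tot = 1 - 0.0989 = 0.9011

0.9011


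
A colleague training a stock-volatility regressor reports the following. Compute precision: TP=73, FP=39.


Precision = TP/(TP+FP)
= 73/(73+39)
= 73/112 = 65.18%

65.18%


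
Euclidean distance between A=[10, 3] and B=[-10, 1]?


d = √((10+ 10)² + (3-1)²)
  = √(400 + 4)
  = √404 = 20.0998

20.0998


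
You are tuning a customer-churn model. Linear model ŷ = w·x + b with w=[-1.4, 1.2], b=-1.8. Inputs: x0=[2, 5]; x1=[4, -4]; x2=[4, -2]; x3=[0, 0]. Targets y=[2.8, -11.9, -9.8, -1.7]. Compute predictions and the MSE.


ŷ0 = (-1.4)·(2) + (1.2)·(5) - 1.8 = 1.4
ŷ1 = (-1.4)·(4) + (1.2)·(-4) - 1.8 = -12.2
ŷ2 = (-1.4)·(4) + (1.2)·(-2) - 1.8 = -9.8
ŷ3 = (-1.4)·(0) + (1.2)·(0) - 1.8 = -1.8
errors² = [1.96, 0.09, 0.0, 0.01]
MSE = 2.0600/4 = 0.515

0.515


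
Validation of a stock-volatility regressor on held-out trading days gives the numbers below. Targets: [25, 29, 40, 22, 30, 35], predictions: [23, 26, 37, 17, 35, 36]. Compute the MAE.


Absolute errors: |25-23|=2, |29-26|=3, |40-37|=3, |22-17|=5, |30-35|=5, |35-36|=1
Sum = 19
MAE = 19/6 = 19/6

19/6


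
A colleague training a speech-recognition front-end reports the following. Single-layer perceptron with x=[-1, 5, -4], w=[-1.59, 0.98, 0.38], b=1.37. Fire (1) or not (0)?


z = (-1)·(-1.59) + (5)·(0.98) + (-4)·(0.38) + 1.37
  = 6.34
step(z) = 1 (z≥0)

1


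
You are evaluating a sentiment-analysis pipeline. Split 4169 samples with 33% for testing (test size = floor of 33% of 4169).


Test = ⌊4169·33/100⌋ = 1375
Train = 4169 - 1375 = 2794

Train: 2794, Test: 1375


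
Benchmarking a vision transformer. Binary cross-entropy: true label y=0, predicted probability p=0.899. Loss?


BCE = -[y·ln(p) + (1-y)·ln(1-p)]
= -0 - 1·ln(1-0.899)
= -ln(0.101) = 2.2926

2.2926


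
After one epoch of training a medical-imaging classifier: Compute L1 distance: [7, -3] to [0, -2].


d = |7-0| + |-3+ 2|
  = 7 + 1
  = 8

8


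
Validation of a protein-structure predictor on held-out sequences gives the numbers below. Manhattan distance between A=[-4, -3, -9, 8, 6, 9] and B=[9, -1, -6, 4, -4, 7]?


d = |-4-9| + |-3+ 1| + |-9+ 6| + |8-4| + |6+ 4| + |9-7|
  = 13 + 2 + 3 + 4 + 10 + 2
  = 34

34


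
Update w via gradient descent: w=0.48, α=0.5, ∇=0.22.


w_new = w - α·∇
= 0.48 - 0.5·0.22
= 0.48 - 0.11
= 0.37

0.37


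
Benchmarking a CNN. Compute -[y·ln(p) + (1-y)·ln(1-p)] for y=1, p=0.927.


BCE = -[y·ln(p) + (1-y)·ln(1-p)]
= -1·ln(0.927) - 0
= -ln(0.927) = 0.0758

0.0758


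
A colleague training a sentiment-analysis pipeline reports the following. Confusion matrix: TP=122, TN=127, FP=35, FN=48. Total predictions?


Total = TP + TN + FP + FN
= 122 + 127 + 35 + 48
= 332
(Predicted positive: 157, predicted negative: 175)

332


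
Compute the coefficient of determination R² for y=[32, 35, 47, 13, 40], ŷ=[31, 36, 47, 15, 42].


ȳ = 33.4
SS_res = Σ(y-ŷ)² = 10
SS_tot = Σ(y-ȳ)² = 649.2
R² = 1 - SS_res/SS_tot = 1 - 0.0154 = 0.9846

0.9846


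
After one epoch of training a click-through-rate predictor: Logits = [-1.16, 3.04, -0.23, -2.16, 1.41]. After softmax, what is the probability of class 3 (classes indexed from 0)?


Exponentials: e^-1.16=0.3135, e^3.04=20.9052, e^-0.23=0.7945, e^-2.16=0.1153, e^1.41=4.096
Sum = 26.2245
Softmax = [0.012, 0.7972, 0.0303, 0.0044, 0.1562]
p[3] = 0.1153/26.2245 = 0.0044

0.0044


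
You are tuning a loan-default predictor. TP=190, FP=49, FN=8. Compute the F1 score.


Precision = 190/239 = 0.795
Recall = 190/198 = 0.9596
F1 = 2·P·R/(P+R) = 2·TP/(2·TP+FP+FN) = 380/(380+49+8) = 380/437 = 0.8696

0.8696


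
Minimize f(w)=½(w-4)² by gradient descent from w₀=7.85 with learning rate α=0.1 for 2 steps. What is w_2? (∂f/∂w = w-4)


step 1: grad = 7.85-4 = 3.85; w = 7.85 - 0.1·(3.85) = 7.465
step 2: grad = 7.465-4 = 3.465; w = 7.465 - 0.1·(3.465) = 7.1185

7.1185


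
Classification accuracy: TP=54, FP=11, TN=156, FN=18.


Accuracy = (TP+TN)/(TP+TN+FP+FN)
= (54+156)/(239)
= 210/239 = 87.87%

87.87%


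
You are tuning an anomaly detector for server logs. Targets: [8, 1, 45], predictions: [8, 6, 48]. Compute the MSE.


Squared errors: (8-8)²=0, (1-6)²=25, (45-48)²=9
Sum = 34
MSE = 34/3 = 34/3

34/3


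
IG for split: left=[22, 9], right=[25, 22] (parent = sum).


Parent = [47, 31], H_parent = 0.9694
H_left = 0.8691 (n=31), H_right = 0.9971 (n=47)
H_children = (31/78)·0.8691 + (47/78)·0.9971 = 0.9462
IG = 0.9694 - 0.9462 = 0.0232

0.0232


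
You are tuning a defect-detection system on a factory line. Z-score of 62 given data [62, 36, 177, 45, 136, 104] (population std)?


μ = 93.3333, σ = 50.891
z = (62 - 93.3333)/50.891 = -0.6157

-0.6157


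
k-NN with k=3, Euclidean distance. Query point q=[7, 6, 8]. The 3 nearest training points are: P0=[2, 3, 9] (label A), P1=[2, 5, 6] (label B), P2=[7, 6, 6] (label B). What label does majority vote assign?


d(q,P0) = 5.9161  (label A)
d(q,P1) = 5.4772  (label B)
d(q,P2) = 2.0  (label B)
Votes: A=1, B=2
Majority → B

B


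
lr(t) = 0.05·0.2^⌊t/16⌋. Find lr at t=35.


n_drops = ⌊35/16⌋ = 2
lr = 0.05·0.2^2 = 0.05·0.04 = 0.002

0.002


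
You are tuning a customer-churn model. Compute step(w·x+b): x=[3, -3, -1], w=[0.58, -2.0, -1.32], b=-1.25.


z = (3)·(0.58) + (-3)·(-2.0) + (-1)·(-1.32) - 1.25
  = 7.81
step(z) = 1 (z≥0)

1


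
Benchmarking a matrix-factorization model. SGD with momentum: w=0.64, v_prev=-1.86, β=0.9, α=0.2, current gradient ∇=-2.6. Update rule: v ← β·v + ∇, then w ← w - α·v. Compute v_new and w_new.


v_new = 0.9·-1.86 - 2.6 = -1.674 - 2.6 = -4.274
w_new = 0.64 - 0.2·-4.274 = 0.64 + 0.8548 = 1.4948

v_new=-4.274, w_new=1.4948


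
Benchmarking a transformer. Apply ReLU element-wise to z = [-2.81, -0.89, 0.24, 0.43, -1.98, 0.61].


ReLU(-2.81) = max(0, -2.81) = 0.0
ReLU(-0.89) = max(0, -0.89) = 0.0
ReLU(0.24) = max(0, 0.24) = 0.24
ReLU(0.43) = max(0, 0.43) = 0.43
ReLU(-1.98) = max(0, -1.98) = 0.0
ReLU(0.61) = max(0, 0.61) = 0.61
result = [0.0, 0.0, 0.24, 0.43, 0.0, 0.61]

[0.0, 0.0, 0.24, 0.43, 0.0, 0.61]


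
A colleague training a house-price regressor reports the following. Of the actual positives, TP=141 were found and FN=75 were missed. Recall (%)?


Recall = TP/(TP+FN)
= 141/(141+75)
= 141/216 = 65.28%

65.28%


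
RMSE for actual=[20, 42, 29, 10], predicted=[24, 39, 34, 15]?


MSE = 75/4 = 18.75
RMSE = √(75/4) = 4.3301

4.3301


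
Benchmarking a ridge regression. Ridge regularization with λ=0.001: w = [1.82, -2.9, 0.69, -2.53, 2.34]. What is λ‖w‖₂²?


‖w‖₂² = (1.82)² + (-2.9)² + (0.69)² + (-2.53)² + (2.34)²
     = 3.3124 + 8.41 + 0.4761 + 6.4009 + 5.4756
     = 24.075
λ·‖w‖₂² = 0.001·24.075 = 0.024075

0.024075


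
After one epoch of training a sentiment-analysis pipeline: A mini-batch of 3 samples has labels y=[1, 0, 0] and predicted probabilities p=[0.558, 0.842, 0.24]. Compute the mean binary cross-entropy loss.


L[0] = -ln(0.558) = 0.5834
L[1] = -ln(1-0.842) = -ln(0.158) = 1.8452
L[2] = -ln(1-0.24) = -ln(0.76) = 0.2744
mean = (0.5834 + 1.8452 + 0.2744)/3 = 0.901

0.901


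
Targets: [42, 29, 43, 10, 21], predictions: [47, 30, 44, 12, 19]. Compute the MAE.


Absolute errors: |42-47|=5, |29-30|=1, |43-44|=1, |10-12|=2, |21-19|=2
Sum = 11
MAE = 11/5 = 11/5

11/5


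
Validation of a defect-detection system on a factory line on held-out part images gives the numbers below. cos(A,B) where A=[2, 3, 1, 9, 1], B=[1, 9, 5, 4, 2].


A·B = 2·1 + 3·9 + 1·5 + 9·4 + 1·2 = 72
‖A‖ = √96 = 9.798, ‖B‖ = √127 = 11.2694
cos = 72/(√96·√127) = 72/√12192 = 0.6521

0.6521


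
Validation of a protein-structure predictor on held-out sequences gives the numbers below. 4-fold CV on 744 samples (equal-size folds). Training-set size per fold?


Fold size = 744/4 = 186
Training per fold = 744 - 186 = 558

558


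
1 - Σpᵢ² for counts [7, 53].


Probabilities: [7/60, 53/60] ≈ [0.1167, 0.8833]
Σpᵢ² = (49 + 2809)/60² = 2858/3600
Gini = 1 - Σpᵢ² = 1 - 2858/3600 = 0.2061

0.2061


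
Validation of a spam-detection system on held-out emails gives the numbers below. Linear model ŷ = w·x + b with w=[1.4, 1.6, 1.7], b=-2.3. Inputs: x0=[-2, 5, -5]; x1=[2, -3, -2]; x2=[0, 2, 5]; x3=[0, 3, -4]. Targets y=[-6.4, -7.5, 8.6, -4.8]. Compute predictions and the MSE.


ŷ0 = (1.4)·(-2) + (1.6)·(5) + (1.7)·(-5) - 2.3 = -5.6
ŷ1 = (1.4)·(2) + (1.6)·(-3) + (1.7)·(-2) - 2.3 = -7.7
ŷ2 = (1.4)·(0) + (1.6)·(2) + (1.7)·(5) - 2.3 = 9.4
ŷ3 = (1.4)·(0) + (1.6)·(3) + (1.7)·(-4) - 2.3 = -4.3
errors² = [0.64, 0.04, 0.64, 0.25]
MSE = 1.5700/4 = 0.3925

0.3925


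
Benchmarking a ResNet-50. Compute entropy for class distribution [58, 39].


Probabilities: [58/97, 39/97] ≈ [0.5979, 0.4021]
H = -((58/97)·log₂(58/97) + (39/97)·log₂(39/97))
  = 0.9721 bits

0.9721 bits


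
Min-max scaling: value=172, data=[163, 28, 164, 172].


min=28, max=172
(172-28)/(172-28) = 144/144 = 1.0

1.0


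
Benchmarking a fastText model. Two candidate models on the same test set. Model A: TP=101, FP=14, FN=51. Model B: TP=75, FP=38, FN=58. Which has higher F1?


Model A: P=101/115=0.8783, R=101/152=0.6645, F1=2PR/(P+R)=2TP/(2TP+FP+FN)=202/267=0.7566
Model B: P=75/113=0.6637, R=75/133=0.5639, F1=2PR/(P+R)=2TP/(2TP+FP+FN)=150/246=0.6098
0.7566 > 0.6098 → Model A

Model A


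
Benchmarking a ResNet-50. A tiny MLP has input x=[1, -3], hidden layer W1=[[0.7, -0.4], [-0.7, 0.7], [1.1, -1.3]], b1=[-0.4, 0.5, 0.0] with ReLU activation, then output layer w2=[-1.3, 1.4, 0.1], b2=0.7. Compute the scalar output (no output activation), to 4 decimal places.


z1[0] = (0.7)·(1) + (-0.4)·(-3) - 0.4 = 1.5
z1[1] = (-0.7)·(1) + (0.7)·(-3) + 0.5 = -2.3
z1[2] = (1.1)·(1) + (-1.3)·(-3) + 0.0 = 5.0
h = ReLU(z1) = [1.5, 0.0, 5.0]
output = (-1.3)·(1.5) + (1.4)·(0.0) + (0.1)·(5.0) + 0.7 = -0.75

-0.75


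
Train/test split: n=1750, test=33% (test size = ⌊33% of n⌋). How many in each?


Test = ⌊1750·33/100⌋ = 577
Train = 1750 - 577 = 1173

Train: 1173, Test: 577


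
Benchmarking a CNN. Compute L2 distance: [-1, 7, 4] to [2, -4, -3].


d = √((-1-2)² + (7+ 4)² + (4+ 3)²)
  = √(9 + 121 + 49)
  = √179 = 13.3791

13.3791


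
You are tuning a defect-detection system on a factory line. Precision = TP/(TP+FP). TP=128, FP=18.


Precision = TP/(TP+FP)
= 128/(128+18)
= 128/146 = 87.67%

87.67%


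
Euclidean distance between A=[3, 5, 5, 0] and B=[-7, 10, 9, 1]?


d = √((3+ 7)² + (5-10)² + (5-9)² + (0-1)²)
  = √(100 + 25 + 16 + 1)
  = √142 = 11.9164

11.9164


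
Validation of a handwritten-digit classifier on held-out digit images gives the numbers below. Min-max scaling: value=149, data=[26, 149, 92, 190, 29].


min=26, max=190
(149-26)/(190-26) = 123/164 = 0.75

0.75


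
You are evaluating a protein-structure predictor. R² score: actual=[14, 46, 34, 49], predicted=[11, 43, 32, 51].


ȳ = 35.75
SS_res = Σ(y-ŷ)² = 26
SS_tot = Σ(y-ȳ)² = 756.75
R² = 1 - SS_res/SS_tot = 1 - 0.0344 = 0.9656

0.9656
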